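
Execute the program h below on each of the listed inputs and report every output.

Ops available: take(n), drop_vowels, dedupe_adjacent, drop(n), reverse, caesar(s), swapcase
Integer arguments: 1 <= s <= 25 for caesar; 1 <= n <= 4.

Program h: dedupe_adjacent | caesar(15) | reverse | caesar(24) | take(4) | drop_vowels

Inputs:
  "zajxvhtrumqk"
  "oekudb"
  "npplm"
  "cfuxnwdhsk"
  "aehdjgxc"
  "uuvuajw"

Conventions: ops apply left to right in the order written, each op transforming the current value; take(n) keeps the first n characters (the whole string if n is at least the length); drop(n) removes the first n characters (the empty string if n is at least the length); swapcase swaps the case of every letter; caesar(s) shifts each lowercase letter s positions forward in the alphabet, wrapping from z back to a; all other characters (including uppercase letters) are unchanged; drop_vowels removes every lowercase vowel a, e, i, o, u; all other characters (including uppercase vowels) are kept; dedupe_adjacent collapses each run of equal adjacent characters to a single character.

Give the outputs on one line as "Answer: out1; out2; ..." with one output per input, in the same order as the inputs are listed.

"xdzh"; "qhx"; "zyc"; "xfq"; "pktw"; "jwnh"

Execution, op by op:
  "zajxvhtrumqk" -> "zajxvhtrumqk" -> "opymkwigjbfz" -> "zfbjgiwkmypo" -> "xdzheguikwnm" -> "xdzh" -> "xdzh"
  "oekudb" -> "oekudb" -> "dtzjsq" -> "qsjztd" -> "oqhxrb" -> "oqhx" -> "qhx"
  "npplm" -> "nplm" -> "ceab" -> "baec" -> "zyca" -> "zyca" -> "zyc"
  "cfuxnwdhsk" -> "cfuxnwdhsk" -> "rujmclswhz" -> "zhwslcmjur" -> "xfuqjakhsp" -> "xfuq" -> "xfq"
  "aehdjgxc" -> "aehdjgxc" -> "ptwsyvmr" -> "rmvyswtp" -> "pktwqurn" -> "pktw" -> "pktw"
  "uuvuajw" -> "uvuajw" -> "jkjpyl" -> "lypjkj" -> "jwnhih" -> "jwnh" -> "jwnh"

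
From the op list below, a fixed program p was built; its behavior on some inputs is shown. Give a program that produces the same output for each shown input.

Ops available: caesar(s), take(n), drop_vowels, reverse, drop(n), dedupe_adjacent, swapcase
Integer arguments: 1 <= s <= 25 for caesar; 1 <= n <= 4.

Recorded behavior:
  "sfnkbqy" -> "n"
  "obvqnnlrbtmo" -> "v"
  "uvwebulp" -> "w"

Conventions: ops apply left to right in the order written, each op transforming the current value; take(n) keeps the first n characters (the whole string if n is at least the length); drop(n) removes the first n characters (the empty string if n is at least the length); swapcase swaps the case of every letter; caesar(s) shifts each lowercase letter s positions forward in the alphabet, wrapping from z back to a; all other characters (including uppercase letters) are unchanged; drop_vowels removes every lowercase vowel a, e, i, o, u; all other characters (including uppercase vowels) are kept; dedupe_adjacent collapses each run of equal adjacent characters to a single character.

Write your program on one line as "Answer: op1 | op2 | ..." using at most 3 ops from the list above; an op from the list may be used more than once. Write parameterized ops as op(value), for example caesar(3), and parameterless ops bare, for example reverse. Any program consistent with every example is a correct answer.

drop(2) | take(2) | take(1)

Check, running the answer program on each example:
  "sfnkbqy" -> "nkbqy" -> "nk" -> "n"
  "obvqnnlrbtmo" -> "vqnnlrbtmo" -> "vq" -> "v"
  "uvwebulp" -> "webulp" -> "we" -> "w"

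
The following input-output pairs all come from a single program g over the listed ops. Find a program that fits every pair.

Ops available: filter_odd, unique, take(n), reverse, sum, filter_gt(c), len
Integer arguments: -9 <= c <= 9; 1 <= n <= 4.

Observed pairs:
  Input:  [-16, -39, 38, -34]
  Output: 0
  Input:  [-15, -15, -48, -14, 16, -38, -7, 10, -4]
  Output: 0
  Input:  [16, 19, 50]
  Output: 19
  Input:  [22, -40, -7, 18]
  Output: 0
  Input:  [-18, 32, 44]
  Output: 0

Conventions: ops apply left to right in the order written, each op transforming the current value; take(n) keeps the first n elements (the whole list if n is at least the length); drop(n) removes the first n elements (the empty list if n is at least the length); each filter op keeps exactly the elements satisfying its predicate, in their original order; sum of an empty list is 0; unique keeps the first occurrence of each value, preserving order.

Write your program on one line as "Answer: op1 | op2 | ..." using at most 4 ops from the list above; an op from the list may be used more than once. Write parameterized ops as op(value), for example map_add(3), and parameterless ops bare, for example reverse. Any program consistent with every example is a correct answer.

filter_gt(-5) | filter_odd | sum

Check, running the answer program on each example:
  [-16, -39, 38, -34] -> [38] -> [] -> 0
  [-15, -15, -48, -14, 16, -38, -7, 10, -4] -> [16, 10, -4] -> [] -> 0
  [16, 19, 50] -> [16, 19, 50] -> [19] -> 19
  [22, -40, -7, 18] -> [22, 18] -> [] -> 0
  [-18, 32, 44] -> [32, 44] -> [] -> 0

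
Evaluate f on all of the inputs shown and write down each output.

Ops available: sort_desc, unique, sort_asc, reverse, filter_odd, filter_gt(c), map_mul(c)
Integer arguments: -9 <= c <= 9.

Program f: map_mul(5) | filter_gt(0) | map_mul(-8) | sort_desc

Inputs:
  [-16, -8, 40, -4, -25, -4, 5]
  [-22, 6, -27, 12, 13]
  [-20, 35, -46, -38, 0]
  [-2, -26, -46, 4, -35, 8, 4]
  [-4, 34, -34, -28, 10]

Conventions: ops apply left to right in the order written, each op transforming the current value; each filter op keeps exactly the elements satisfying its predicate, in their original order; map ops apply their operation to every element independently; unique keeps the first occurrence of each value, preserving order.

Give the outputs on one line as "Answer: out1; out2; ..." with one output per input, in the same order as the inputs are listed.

Execution, op by op:
  [-16, -8, 40, -4, -25, -4, 5] -> [-80, -40, 200, -20, -125, -20, 25] -> [200, 25] -> [-1600, -200] -> [-200, -1600]
  [-22, 6, -27, 12, 13] -> [-110, 30, -135, 60, 65] -> [30, 60, 65] -> [-240, -480, -520] -> [-240, -480, -520]
  [-20, 35, -46, -38, 0] -> [-100, 175, -230, -190, 0] -> [175] -> [-1400] -> [-1400]
  [-2, -26, -46, 4, -35, 8, 4] -> [-10, -130, -230, 20, -175, 40, 20] -> [20, 40, 20] -> [-160, -320, -160] -> [-160, -160, -320]
  [-4, 34, -34, -28, 10] -> [-20, 170, -170, -140, 50] -> [170, 50] -> [-1360, -400] -> [-400, -1360]

[-200, -1600]; [-240, -480, -520]; [-1400]; [-160, -160, -320]; [-400, -1360]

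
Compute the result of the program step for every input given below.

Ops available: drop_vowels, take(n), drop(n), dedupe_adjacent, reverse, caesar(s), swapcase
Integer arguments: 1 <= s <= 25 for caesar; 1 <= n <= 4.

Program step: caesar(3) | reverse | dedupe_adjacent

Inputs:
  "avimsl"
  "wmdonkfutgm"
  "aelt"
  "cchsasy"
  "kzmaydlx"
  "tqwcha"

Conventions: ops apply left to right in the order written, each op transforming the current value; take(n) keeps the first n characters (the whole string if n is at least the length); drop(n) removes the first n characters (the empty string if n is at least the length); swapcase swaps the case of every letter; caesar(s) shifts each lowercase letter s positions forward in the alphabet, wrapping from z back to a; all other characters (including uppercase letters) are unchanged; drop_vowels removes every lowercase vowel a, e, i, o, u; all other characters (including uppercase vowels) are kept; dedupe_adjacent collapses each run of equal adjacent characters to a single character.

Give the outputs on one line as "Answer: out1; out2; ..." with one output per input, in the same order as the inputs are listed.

Execution, op by op:
  "avimsl" -> "dylpvo" -> "ovplyd" -> "ovplyd"
  "wmdonkfutgm" -> "zpgrqnixwjp" -> "pjwxinqrgpz" -> "pjwxinqrgpz"
  "aelt" -> "dhow" -> "wohd" -> "wohd"
  "cchsasy" -> "ffkvdvb" -> "bvdvkff" -> "bvdvkf"
  "kzmaydlx" -> "ncpdbgoa" -> "aogbdpcn" -> "aogbdpcn"
  "tqwcha" -> "wtzfkd" -> "dkfztw" -> "dkfztw"

"ovplyd"; "pjwxinqrgpz"; "wohd"; "bvdvkf"; "aogbdpcn"; "dkfztw"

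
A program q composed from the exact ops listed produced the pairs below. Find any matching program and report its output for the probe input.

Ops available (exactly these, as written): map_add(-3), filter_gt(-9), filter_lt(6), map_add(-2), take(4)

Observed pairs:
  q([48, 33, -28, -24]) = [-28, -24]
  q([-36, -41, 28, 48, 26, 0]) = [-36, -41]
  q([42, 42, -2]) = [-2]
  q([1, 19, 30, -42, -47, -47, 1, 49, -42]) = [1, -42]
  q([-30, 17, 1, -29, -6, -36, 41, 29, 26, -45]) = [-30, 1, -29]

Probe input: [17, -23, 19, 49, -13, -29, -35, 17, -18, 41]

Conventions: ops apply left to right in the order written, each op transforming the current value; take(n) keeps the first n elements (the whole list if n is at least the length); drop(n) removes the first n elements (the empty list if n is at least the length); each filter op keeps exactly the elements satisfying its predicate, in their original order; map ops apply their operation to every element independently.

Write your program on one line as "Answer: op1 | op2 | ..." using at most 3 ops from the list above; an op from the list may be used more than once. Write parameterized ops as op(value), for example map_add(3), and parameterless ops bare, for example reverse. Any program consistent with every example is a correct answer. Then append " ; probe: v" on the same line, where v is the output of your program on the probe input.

take(4) | filter_lt(6) ; probe: [-23]

Check, running the answer program on each example:
  [48, 33, -28, -24] -> [48, 33, -28, -24] -> [-28, -24]
  [-36, -41, 28, 48, 26, 0] -> [-36, -41, 28, 48] -> [-36, -41]
  [42, 42, -2] -> [42, 42, -2] -> [-2]
  [1, 19, 30, -42, -47, -47, 1, 49, -42] -> [1, 19, 30, -42] -> [1, -42]
  [-30, 17, 1, -29, -6, -36, 41, 29, 26, -45] -> [-30, 17, 1, -29] -> [-30, 1, -29]
  probe: [17, -23, 19, 49, -13, -29, -35, 17, -18, 41] -> [17, -23, 19, 49] -> [-23]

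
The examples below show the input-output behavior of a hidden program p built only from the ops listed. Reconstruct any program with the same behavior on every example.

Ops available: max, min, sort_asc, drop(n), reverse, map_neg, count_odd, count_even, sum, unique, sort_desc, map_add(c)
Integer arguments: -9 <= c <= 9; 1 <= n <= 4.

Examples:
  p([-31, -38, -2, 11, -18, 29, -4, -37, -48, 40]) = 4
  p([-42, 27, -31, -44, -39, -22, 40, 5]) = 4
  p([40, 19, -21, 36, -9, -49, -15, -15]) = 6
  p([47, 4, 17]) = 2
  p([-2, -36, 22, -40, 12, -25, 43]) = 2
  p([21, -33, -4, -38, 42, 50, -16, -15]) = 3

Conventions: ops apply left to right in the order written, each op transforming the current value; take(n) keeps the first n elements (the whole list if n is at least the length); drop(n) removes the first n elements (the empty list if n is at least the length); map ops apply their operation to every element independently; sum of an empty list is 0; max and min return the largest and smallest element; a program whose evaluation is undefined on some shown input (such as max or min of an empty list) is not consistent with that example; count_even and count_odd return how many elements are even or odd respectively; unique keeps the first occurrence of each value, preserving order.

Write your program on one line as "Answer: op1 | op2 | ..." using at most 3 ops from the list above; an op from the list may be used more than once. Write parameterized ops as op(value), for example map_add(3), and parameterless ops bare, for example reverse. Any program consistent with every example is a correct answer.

map_add(-1) | count_even

Check, running the answer program on each example:
  [-31, -38, -2, 11, -18, 29, -4, -37, -48, 40] -> [-32, -39, -3, 10, -19, 28, -5, -38, -49, 39] -> 4
  [-42, 27, -31, -44, -39, -22, 40, 5] -> [-43, 26, -32, -45, -40, -23, 39, 4] -> 4
  [40, 19, -21, 36, -9, -49, -15, -15] -> [39, 18, -22, 35, -10, -50, -16, -16] -> 6
  [47, 4, 17] -> [46, 3, 16] -> 2
  [-2, -36, 22, -40, 12, -25, 43] -> [-3, -37, 21, -41, 11, -26, 42] -> 2
  [21, -33, -4, -38, 42, 50, -16, -15] -> [20, -34, -5, -39, 41, 49, -17, -16] -> 3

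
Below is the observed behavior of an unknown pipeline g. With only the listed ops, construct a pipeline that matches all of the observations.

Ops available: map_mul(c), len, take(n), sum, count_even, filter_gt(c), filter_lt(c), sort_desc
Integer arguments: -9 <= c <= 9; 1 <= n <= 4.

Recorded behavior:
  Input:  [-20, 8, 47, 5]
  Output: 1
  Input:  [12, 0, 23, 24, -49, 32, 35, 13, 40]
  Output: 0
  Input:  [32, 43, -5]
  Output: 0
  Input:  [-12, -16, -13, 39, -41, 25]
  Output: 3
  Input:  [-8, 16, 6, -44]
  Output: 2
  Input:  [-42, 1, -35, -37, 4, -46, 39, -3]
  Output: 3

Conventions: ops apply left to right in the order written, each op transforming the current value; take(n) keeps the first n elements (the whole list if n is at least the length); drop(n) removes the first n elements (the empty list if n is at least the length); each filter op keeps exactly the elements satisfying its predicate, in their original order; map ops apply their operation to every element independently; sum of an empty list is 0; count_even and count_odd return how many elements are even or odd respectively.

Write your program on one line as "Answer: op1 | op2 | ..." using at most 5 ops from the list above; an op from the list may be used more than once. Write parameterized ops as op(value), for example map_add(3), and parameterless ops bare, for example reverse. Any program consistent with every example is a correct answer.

take(4) | sort_desc | filter_lt(-5) | map_mul(-6) | len

Check, running the answer program on each example:
  [-20, 8, 47, 5] -> [-20, 8, 47, 5] -> [47, 8, 5, -20] -> [-20] -> [120] -> 1
  [12, 0, 23, 24, -49, 32, 35, 13, 40] -> [12, 0, 23, 24] -> [24, 23, 12, 0] -> [] -> [] -> 0
  [32, 43, -5] -> [32, 43, -5] -> [43, 32, -5] -> [] -> [] -> 0
  [-12, -16, -13, 39, -41, 25] -> [-12, -16, -13, 39] -> [39, -12, -13, -16] -> [-12, -13, -16] -> [72, 78, 96] -> 3
  [-8, 16, 6, -44] -> [-8, 16, 6, -44] -> [16, 6, -8, -44] -> [-8, -44] -> [48, 264] -> 2
  [-42, 1, -35, -37, 4, -46, 39, -3] -> [-42, 1, -35, -37] -> [1, -35, -37, -42] -> [-35, -37, -42] -> [210, 222, 252] -> 3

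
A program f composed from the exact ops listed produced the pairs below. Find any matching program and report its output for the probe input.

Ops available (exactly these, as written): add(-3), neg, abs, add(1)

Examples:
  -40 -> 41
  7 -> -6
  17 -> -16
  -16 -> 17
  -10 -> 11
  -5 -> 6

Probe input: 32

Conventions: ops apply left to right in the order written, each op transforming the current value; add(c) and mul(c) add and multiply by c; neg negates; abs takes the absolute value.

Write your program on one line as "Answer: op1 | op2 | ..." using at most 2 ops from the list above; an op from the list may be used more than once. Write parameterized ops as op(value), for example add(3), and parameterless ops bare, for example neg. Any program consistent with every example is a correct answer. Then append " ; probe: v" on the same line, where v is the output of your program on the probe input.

neg | add(1) ; probe: -31

Check, running the answer program on each example:
  -40 -> 40 -> 41
  7 -> -7 -> -6
  17 -> -17 -> -16
  -16 -> 16 -> 17
  -10 -> 10 -> 11
  -5 -> 5 -> 6
  probe: 32 -> -32 -> -31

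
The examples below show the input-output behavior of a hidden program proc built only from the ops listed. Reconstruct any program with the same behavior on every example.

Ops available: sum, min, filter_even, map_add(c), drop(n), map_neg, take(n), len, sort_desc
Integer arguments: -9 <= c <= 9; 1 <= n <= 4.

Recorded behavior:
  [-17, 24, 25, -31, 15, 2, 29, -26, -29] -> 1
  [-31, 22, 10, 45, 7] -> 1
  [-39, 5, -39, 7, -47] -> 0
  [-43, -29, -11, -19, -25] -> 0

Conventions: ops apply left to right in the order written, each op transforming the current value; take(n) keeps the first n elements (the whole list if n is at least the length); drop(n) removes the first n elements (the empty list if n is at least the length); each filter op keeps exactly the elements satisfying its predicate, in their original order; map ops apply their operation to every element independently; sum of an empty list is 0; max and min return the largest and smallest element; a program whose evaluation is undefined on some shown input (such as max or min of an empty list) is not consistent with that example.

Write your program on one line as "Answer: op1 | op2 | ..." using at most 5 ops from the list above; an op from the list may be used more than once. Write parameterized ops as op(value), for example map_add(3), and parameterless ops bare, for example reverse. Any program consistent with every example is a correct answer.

filter_even | take(1) | map_neg | len

Check, running the answer program on each example:
  [-17, 24, 25, -31, 15, 2, 29, -26, -29] -> [24, 2, -26] -> [24] -> [-24] -> 1
  [-31, 22, 10, 45, 7] -> [22, 10] -> [22] -> [-22] -> 1
  [-39, 5, -39, 7, -47] -> [] -> [] -> [] -> 0
  [-43, -29, -11, -19, -25] -> [] -> [] -> [] -> 0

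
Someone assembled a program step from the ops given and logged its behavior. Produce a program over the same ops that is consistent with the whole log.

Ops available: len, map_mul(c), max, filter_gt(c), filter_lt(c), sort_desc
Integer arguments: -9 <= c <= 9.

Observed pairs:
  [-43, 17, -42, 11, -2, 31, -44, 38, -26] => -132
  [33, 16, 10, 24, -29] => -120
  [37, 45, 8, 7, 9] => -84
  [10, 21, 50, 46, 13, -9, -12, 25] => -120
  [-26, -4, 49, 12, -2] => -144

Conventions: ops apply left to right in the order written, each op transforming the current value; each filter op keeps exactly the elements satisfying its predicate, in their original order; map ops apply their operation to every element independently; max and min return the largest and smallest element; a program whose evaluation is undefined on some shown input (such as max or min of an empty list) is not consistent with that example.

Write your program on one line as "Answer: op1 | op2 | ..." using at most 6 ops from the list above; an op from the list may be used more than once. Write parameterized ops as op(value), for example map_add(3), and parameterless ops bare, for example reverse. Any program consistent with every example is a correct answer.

map_mul(-3) | filter_lt(7) | filter_lt(-2) | sort_desc | map_mul(4) | max

Check, running the answer program on each example:
  [-43, 17, -42, 11, -2, 31, -44, 38, -26] -> [129, -51, 126, -33, 6, -93, 132, -114, 78] -> [-51, -33, 6, -93, -114] -> [-51, -33, -93, -114] -> [-33, -51, -93, -114] -> [-132, -204, -372, -456] -> -132
  [33, 16, 10, 24, -29] -> [-99, -48, -30, -72, 87] -> [-99, -48, -30, -72] -> [-99, -48, -30, -72] -> [-30, -48, -72, -99] -> [-120, -192, -288, -396] -> -120
  [37, 45, 8, 7, 9] -> [-111, -135, -24, -21, -27] -> [-111, -135, -24, -21, -27] -> [-111, -135, -24, -21, -27] -> [-21, -24, -27, -111, -135] -> [-84, -96, -108, -444, -540] -> -84
  [10, 21, 50, 46, 13, -9, -12, 25] -> [-30, -63, -150, -138, -39, 27, 36, -75] -> [-30, -63, -150, -138, -39, -75] -> [-30, -63, -150, -138, -39, -75] -> [-30, -39, -63, -75, -138, -150] -> [-120, -156, -252, -300, -552, -600] -> -120
  [-26, -4, 49, 12, -2] -> [78, 12, -147, -36, 6] -> [-147, -36, 6] -> [-147, -36] -> [-36, -147] -> [-144, -588] -> -144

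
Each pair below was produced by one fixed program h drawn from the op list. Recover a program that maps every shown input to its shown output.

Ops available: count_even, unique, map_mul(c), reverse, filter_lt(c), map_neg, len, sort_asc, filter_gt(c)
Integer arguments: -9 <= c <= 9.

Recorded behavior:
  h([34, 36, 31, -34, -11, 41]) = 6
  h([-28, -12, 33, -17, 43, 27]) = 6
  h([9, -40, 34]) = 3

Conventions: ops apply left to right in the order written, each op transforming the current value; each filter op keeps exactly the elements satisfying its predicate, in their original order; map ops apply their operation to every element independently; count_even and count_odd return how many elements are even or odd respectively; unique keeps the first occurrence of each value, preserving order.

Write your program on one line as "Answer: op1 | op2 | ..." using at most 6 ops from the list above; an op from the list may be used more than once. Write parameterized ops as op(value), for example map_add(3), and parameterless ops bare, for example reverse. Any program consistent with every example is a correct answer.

map_neg | map_mul(-6) | map_mul(3) | map_mul(7) | count_even

Check, running the answer program on each example:
  [34, 36, 31, -34, -11, 41] -> [-34, -36, -31, 34, 11, -41] -> [204, 216, 186, -204, -66, 246] -> [612, 648, 558, -612, -198, 738] -> [4284, 4536, 3906, -4284, -1386, 5166] -> 6
  [-28, -12, 33, -17, 43, 27] -> [28, 12, -33, 17, -43, -27] -> [-168, -72, 198, -102, 258, 162] -> [-504, -216, 594, -306, 774, 486] -> [-3528, -1512, 4158, -2142, 5418, 3402] -> 6
  [9, -40, 34] -> [-9, 40, -34] -> [54, -240, 204] -> [162, -720, 612] -> [1134, -5040, 4284] -> 3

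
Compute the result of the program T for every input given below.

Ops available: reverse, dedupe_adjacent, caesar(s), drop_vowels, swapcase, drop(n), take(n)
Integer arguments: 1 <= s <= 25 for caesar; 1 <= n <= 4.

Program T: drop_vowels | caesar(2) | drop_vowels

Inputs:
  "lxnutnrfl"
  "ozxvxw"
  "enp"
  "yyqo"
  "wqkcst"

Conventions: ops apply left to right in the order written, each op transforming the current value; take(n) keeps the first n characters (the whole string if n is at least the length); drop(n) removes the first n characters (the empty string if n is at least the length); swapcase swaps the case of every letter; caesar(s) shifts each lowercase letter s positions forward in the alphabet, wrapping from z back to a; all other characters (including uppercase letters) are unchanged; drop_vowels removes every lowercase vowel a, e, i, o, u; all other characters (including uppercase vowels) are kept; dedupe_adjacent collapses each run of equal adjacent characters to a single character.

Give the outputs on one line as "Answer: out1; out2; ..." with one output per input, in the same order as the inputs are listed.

Execution, op by op:
  "lxnutnrfl" -> "lxntnrfl" -> "nzpvpthn" -> "nzpvpthn"
  "ozxvxw" -> "zxvxw" -> "bzxzy" -> "bzxzy"
  "enp" -> "np" -> "pr" -> "pr"
  "yyqo" -> "yyq" -> "aas" -> "s"
  "wqkcst" -> "wqkcst" -> "ysmeuv" -> "ysmv"

"nzpvpthn"; "bzxzy"; "pr"; "s"; "ysmv"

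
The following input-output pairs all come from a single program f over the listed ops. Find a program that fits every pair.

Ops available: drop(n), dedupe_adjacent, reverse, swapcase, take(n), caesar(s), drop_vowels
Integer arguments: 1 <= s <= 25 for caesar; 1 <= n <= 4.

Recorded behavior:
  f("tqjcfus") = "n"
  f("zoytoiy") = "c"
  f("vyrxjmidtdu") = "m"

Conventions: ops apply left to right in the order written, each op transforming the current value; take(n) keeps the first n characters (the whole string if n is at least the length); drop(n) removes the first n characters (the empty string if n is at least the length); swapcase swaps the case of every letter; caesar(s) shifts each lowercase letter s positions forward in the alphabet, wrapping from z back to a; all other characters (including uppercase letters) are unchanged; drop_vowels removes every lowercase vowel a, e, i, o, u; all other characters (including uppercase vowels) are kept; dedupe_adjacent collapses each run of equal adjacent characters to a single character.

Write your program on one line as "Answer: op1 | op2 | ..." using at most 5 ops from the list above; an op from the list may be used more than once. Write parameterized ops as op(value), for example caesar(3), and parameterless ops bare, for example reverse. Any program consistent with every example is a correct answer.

caesar(23) | caesar(7) | reverse | drop(4) | take(1)

Check, running the answer program on each example:
  "tqjcfus" -> "qngzcrp" -> "xungjyw" -> "wyjgnux" -> "nux" -> "n"
  "zoytoiy" -> "wlvqlfv" -> "dscxsmc" -> "cmsxcsd" -> "csd" -> "c"
  "vyrxjmidtdu" -> "svougjfaqar" -> "zcvbnqmhxhy" -> "yhxhmqnbvcz" -> "mqnbvcz" -> "m"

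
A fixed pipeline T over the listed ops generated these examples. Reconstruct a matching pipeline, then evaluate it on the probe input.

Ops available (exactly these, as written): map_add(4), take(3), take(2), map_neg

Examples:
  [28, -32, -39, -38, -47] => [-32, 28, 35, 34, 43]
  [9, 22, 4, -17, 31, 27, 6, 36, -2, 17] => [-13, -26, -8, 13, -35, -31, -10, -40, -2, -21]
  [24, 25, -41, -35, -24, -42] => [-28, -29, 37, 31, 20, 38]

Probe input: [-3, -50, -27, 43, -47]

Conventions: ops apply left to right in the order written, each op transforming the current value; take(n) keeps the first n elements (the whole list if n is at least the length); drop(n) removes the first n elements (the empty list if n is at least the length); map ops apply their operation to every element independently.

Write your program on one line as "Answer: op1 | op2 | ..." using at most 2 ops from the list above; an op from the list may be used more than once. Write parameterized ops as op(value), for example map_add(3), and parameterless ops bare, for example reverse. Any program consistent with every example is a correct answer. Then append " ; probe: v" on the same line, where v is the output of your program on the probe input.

map_add(4) | map_neg ; probe: [-1, 46, 23, -47, 43]

Check, running the answer program on each example:
  [28, -32, -39, -38, -47] -> [32, -28, -35, -34, -43] -> [-32, 28, 35, 34, 43]
  [9, 22, 4, -17, 31, 27, 6, 36, -2, 17] -> [13, 26, 8, -13, 35, 31, 10, 40, 2, 21] -> [-13, -26, -8, 13, -35, -31, -10, -40, -2, -21]
  [24, 25, -41, -35, -24, -42] -> [28, 29, -37, -31, -20, -38] -> [-28, -29, 37, 31, 20, 38]
  probe: [-3, -50, -27, 43, -47] -> [1, -46, -23, 47, -43] -> [-1, 46, 23, -47, 43]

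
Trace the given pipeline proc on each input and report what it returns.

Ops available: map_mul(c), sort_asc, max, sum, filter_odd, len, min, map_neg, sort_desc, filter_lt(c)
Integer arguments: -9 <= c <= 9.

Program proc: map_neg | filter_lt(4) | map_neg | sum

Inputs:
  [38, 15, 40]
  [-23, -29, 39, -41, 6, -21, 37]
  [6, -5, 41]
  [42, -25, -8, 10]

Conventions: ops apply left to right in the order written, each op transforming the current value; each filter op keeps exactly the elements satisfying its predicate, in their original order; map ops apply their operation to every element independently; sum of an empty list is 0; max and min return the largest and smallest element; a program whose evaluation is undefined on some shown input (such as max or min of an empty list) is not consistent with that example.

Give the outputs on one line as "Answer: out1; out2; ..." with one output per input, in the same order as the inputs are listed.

93; 82; 47; 52

Execution, op by op:
  [38, 15, 40] -> [-38, -15, -40] -> [-38, -15, -40] -> [38, 15, 40] -> 93
  [-23, -29, 39, -41, 6, -21, 37] -> [23, 29, -39, 41, -6, 21, -37] -> [-39, -6, -37] -> [39, 6, 37] -> 82
  [6, -5, 41] -> [-6, 5, -41] -> [-6, -41] -> [6, 41] -> 47
  [42, -25, -8, 10] -> [-42, 25, 8, -10] -> [-42, -10] -> [42, 10] -> 52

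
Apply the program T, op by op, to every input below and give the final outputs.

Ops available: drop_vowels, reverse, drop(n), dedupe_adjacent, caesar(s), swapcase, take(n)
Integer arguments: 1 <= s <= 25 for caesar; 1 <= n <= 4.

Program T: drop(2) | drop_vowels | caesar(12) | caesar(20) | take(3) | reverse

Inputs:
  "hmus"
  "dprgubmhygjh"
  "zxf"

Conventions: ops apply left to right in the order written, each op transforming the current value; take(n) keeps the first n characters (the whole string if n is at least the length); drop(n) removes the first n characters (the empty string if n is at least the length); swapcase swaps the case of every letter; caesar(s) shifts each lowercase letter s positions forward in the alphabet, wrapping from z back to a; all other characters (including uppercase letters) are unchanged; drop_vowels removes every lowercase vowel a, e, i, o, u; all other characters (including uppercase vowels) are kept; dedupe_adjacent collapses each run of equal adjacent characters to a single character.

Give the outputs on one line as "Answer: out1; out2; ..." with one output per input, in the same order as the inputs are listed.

"y"; "hmx"; "l"

Execution, op by op:
  "hmus" -> "us" -> "s" -> "e" -> "y" -> "y" -> "y"
  "dprgubmhygjh" -> "rgubmhygjh" -> "rgbmhygjh" -> "dsnytksvt" -> "xmhsnempn" -> "xmh" -> "hmx"
  "zxf" -> "f" -> "f" -> "r" -> "l" -> "l" -> "l"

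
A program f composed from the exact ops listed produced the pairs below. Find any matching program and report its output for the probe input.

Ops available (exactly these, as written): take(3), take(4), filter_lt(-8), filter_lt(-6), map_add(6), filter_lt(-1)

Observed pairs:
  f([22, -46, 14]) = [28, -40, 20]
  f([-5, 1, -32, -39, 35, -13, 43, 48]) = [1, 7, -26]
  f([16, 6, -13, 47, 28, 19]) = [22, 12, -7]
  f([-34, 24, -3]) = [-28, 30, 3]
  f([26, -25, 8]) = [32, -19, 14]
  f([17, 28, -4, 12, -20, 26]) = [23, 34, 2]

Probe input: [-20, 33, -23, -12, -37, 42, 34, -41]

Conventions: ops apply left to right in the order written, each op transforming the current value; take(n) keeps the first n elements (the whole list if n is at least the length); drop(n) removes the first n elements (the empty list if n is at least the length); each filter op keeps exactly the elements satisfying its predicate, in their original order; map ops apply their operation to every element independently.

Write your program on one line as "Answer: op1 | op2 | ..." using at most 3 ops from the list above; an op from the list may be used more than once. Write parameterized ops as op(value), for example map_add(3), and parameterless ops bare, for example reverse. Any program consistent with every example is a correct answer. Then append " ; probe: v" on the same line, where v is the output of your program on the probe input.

take(4) | map_add(6) | take(3) ; probe: [-14, 39, -17]

Check, running the answer program on each example:
  [22, -46, 14] -> [22, -46, 14] -> [28, -40, 20] -> [28, -40, 20]
  [-5, 1, -32, -39, 35, -13, 43, 48] -> [-5, 1, -32, -39] -> [1, 7, -26, -33] -> [1, 7, -26]
  [16, 6, -13, 47, 28, 19] -> [16, 6, -13, 47] -> [22, 12, -7, 53] -> [22, 12, -7]
  [-34, 24, -3] -> [-34, 24, -3] -> [-28, 30, 3] -> [-28, 30, 3]
  [26, -25, 8] -> [26, -25, 8] -> [32, -19, 14] -> [32, -19, 14]
  [17, 28, -4, 12, -20, 26] -> [17, 28, -4, 12] -> [23, 34, 2, 18] -> [23, 34, 2]
  probe: [-20, 33, -23, -12, -37, 42, 34, -41] -> [-20, 33, -23, -12] -> [-14, 39, -17, -6] -> [-14, 39, -17]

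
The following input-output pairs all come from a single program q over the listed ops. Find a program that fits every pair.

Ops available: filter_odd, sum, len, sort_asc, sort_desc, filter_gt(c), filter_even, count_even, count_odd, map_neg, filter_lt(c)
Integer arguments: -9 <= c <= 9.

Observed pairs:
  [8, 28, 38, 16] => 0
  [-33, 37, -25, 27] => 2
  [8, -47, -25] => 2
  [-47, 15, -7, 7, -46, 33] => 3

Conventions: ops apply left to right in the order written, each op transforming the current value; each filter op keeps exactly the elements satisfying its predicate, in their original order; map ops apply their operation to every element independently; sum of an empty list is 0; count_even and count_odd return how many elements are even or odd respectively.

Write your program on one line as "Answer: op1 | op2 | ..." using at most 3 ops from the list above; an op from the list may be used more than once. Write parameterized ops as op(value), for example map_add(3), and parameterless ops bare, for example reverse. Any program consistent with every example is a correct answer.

sort_desc | filter_lt(0) | len

Check, running the answer program on each example:
  [8, 28, 38, 16] -> [38, 28, 16, 8] -> [] -> 0
  [-33, 37, -25, 27] -> [37, 27, -25, -33] -> [-25, -33] -> 2
  [8, -47, -25] -> [8, -25, -47] -> [-25, -47] -> 2
  [-47, 15, -7, 7, -46, 33] -> [33, 15, 7, -7, -46, -47] -> [-7, -46, -47] -> 3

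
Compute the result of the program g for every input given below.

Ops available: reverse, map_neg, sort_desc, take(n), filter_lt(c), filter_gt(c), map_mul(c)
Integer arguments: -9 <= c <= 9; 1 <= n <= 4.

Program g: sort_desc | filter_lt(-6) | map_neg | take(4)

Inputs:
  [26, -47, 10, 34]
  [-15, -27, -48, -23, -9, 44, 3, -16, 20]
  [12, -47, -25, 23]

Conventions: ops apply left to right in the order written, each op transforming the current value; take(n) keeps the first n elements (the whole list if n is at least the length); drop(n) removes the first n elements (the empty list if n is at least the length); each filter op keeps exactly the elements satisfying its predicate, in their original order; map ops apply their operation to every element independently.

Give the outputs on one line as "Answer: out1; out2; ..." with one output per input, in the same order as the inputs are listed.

[47]; [9, 15, 16, 23]; [25, 47]

Execution, op by op:
  [26, -47, 10, 34] -> [34, 26, 10, -47] -> [-47] -> [47] -> [47]
  [-15, -27, -48, -23, -9, 44, 3, -16, 20] -> [44, 20, 3, -9, -15, -16, -23, -27, -48] -> [-9, -15, -16, -23, -27, -48] -> [9, 15, 16, 23, 27, 48] -> [9, 15, 16, 23]
  [12, -47, -25, 23] -> [23, 12, -25, -47] -> [-25, -47] -> [25, 47] -> [25, 47]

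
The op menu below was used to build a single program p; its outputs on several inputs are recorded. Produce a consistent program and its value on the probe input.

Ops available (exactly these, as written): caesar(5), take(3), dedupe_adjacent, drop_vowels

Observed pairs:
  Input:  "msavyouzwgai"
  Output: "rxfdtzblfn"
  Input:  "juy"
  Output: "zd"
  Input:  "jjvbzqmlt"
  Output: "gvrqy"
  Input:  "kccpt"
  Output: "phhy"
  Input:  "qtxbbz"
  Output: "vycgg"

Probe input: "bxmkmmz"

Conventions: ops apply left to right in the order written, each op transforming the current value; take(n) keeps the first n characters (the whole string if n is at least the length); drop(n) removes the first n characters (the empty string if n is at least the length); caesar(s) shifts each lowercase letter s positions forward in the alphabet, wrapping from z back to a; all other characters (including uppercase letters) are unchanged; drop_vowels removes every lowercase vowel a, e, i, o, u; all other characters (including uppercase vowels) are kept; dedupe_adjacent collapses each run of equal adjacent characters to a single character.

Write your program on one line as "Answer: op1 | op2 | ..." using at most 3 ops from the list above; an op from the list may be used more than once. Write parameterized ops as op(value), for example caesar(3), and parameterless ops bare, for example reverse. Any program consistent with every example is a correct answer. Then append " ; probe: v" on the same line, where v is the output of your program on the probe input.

caesar(5) | drop_vowels ; probe: "gcrprr"

Check, running the answer program on each example:
  "msavyouzwgai" -> "rxfadtzeblfn" -> "rxfdtzblfn"
  "juy" -> "ozd" -> "zd"
  "jjvbzqmlt" -> "ooagevrqy" -> "gvrqy"
  "kccpt" -> "phhuy" -> "phhy"
  "qtxbbz" -> "vycgge" -> "vycgg"
  probe: "bxmkmmz" -> "gcrprre" -> "gcrprr"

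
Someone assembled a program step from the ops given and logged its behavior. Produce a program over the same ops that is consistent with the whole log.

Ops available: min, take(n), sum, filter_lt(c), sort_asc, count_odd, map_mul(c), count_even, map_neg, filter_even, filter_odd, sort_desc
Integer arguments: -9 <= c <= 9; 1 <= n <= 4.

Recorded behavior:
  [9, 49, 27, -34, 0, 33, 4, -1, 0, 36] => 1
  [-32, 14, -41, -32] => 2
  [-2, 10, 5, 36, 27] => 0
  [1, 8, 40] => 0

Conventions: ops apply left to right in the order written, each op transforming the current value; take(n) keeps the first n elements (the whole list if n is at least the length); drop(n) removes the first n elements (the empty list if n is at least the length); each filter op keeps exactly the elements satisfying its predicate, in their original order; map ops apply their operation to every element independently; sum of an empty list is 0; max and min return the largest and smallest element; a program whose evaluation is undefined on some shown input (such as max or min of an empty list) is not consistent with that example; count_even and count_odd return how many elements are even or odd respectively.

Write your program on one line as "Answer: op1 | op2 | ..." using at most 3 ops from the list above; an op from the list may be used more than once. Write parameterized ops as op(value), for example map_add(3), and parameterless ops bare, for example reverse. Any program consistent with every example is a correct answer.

filter_lt(-5) | count_even

Check, running the answer program on each example:
  [9, 49, 27, -34, 0, 33, 4, -1, 0, 36] -> [-34] -> 1
  [-32, 14, -41, -32] -> [-32, -41, -32] -> 2
  [-2, 10, 5, 36, 27] -> [] -> 0
  [1, 8, 40] -> [] -> 0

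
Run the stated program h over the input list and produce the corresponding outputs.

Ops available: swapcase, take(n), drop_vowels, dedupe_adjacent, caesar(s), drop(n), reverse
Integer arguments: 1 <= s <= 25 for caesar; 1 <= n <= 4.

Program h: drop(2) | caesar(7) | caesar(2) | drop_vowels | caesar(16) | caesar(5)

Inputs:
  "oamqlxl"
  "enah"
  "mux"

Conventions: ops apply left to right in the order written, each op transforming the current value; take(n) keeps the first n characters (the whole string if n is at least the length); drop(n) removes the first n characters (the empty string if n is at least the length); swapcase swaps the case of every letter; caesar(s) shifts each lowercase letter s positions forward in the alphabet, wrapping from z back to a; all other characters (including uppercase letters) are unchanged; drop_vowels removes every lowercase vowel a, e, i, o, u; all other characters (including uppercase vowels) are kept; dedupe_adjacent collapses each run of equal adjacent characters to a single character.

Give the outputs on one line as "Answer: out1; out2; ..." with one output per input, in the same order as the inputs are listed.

Execution, op by op:
  "oamqlxl" -> "mqlxl" -> "txses" -> "vzugu" -> "vzg" -> "lpw" -> "qub"
  "enah" -> "ah" -> "ho" -> "jq" -> "jq" -> "zg" -> "el"
  "mux" -> "x" -> "e" -> "g" -> "g" -> "w" -> "b"

"qub"; "el"; "b"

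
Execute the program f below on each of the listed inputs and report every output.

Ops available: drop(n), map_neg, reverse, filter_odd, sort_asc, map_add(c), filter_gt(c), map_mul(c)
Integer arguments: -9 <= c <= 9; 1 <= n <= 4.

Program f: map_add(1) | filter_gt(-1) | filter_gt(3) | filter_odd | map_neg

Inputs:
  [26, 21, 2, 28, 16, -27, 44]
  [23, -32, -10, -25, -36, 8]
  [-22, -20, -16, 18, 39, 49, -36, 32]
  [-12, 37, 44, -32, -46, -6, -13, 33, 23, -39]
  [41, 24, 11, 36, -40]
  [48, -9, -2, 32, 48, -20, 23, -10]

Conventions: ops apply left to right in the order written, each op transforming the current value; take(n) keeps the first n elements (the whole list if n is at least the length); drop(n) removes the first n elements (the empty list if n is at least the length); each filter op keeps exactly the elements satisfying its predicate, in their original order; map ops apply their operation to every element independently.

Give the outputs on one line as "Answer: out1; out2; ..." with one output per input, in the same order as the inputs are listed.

Execution, op by op:
  [26, 21, 2, 28, 16, -27, 44] -> [27, 22, 3, 29, 17, -26, 45] -> [27, 22, 3, 29, 17, 45] -> [27, 22, 29, 17, 45] -> [27, 29, 17, 45] -> [-27, -29, -17, -45]
  [23, -32, -10, -25, -36, 8] -> [24, -31, -9, -24, -35, 9] -> [24, 9] -> [24, 9] -> [9] -> [-9]
  [-22, -20, -16, 18, 39, 49, -36, 32] -> [-21, -19, -15, 19, 40, 50, -35, 33] -> [19, 40, 50, 33] -> [19, 40, 50, 33] -> [19, 33] -> [-19, -33]
  [-12, 37, 44, -32, -46, -6, -13, 33, 23, -39] -> [-11, 38, 45, -31, -45, -5, -12, 34, 24, -38] -> [38, 45, 34, 24] -> [38, 45, 34, 24] -> [45] -> [-45]
  [41, 24, 11, 36, -40] -> [42, 25, 12, 37, -39] -> [42, 25, 12, 37] -> [42, 25, 12, 37] -> [25, 37] -> [-25, -37]
  [48, -9, -2, 32, 48, -20, 23, -10] -> [49, -8, -1, 33, 49, -19, 24, -9] -> [49, 33, 49, 24] -> [49, 33, 49, 24] -> [49, 33, 49] -> [-49, -33, -49]

[-27, -29, -17, -45]; [-9]; [-19, -33]; [-45]; [-25, -37]; [-49, -33, -49]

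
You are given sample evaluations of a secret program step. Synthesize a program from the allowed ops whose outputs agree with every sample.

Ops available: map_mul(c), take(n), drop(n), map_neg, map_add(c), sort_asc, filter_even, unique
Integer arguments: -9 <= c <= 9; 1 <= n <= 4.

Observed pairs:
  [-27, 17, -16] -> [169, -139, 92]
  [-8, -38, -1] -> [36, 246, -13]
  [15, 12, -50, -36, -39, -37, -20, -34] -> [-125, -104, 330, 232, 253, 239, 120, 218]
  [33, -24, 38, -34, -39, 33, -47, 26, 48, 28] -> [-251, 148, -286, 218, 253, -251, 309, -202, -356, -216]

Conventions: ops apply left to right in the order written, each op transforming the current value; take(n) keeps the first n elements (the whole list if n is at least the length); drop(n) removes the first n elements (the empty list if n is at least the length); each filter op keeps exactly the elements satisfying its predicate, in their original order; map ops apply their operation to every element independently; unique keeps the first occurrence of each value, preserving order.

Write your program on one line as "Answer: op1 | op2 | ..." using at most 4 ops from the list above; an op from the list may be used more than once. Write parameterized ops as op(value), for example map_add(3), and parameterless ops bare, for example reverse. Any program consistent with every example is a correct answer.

map_neg | map_add(-2) | map_mul(7) | map_add(-6)

Check, running the answer program on each example:
  [-27, 17, -16] -> [27, -17, 16] -> [25, -19, 14] -> [175, -133, 98] -> [169, -139, 92]
  [-8, -38, -1] -> [8, 38, 1] -> [6, 36, -1] -> [42, 252, -7] -> [36, 246, -13]
  [15, 12, -50, -36, -39, -37, -20, -34] -> [-15, -12, 50, 36, 39, 37, 20, 34] -> [-17, -14, 48, 34, 37, 35, 18, 32] -> [-119, -98, 336, 238, 259, 245, 126, 224] -> [-125, -104, 330, 232, 253, 239, 120, 218]
  [33, -24, 38, -34, -39, 33, -47, 26, 48, 28] -> [-33, 24, -38, 34, 39, -33, 47, -26, -48, -28] -> [-35, 22, -40, 32, 37, -35, 45, -28, -50, -30] -> [-245, 154, -280, 224, 259, -245, 315, -196, -350, -210] -> [-251, 148, -286, 218, 253, -251, 309, -202, -356, -216]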